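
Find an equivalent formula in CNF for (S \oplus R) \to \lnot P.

(\lnot S \lor R \lor \lnot P) \land (\lnot R \lor S \lor \lnot P)

(S \oplus R) \to \lnot P
≡ \lnot (S \oplus R) \lor \lnot P   (eliminate \to)
≡ \lnot ((S \lor R) \land \lnot (S \land R)) \lor \lnot P   (expand \oplus)
≡ \lnot (S \lor R) \lor \lnot \lnot (S \land R) \lor \lnot P   (De Morgan)
≡ (\lnot S \land \lnot R) \lor \lnot \lnot (S \land R) \lor \lnot P   (De Morgan)
≡ (\lnot S \land \lnot R) \lor (S \land R) \lor \lnot P   (double negation)
≡ (\lnot S \lor S \lor \lnot P) \land (\lnot S \lor R \lor \lnot P) \land (\lnot R \lor S \lor \lnot P) \land (\lnot R \lor R \lor \lnot P)   (distribute \lor over \land)
≡ (\lnot S \lor R \lor \lnot P) \land (\lnot R \lor S \lor \lnot P)   (simplify)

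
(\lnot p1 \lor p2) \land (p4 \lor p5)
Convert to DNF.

(\lnot p1 \land p4) \lor (\lnot p1 \land p5) \lor (p2 \land p4) \lor (p2 \land p5)

(\lnot p1 \lor p2) \land (p4 \lor p5)
≡ (\lnot p1 \land p4) \lor (\lnot p1 \land p5) \lor (p2 \land p4) \lor (p2 \land p5)   [distribute \land over \lor]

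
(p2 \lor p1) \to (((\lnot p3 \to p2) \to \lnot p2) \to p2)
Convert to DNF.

(\lnot p2 \land \lnot p1) \lor p2

(p2 \lor p1) \to (((\lnot p3 \to p2) \to \lnot p2) \to p2)
⇔ \lnot (p2 \lor p1) \lor (((\lnot p3 \to p2) \to \lnot p2) \to p2)   — eliminate \to
⇔ \lnot (p2 \lor p1) \lor \lnot ((\lnot p3 \to p2) \to \lnot p2) \lor p2   — eliminate \to
⇔ \lnot (p2 \lor p1) \lor \lnot (\lnot (\lnot p3 \to p2) \lor \lnot p2) \lor p2   — eliminate \to
⇔ \lnot (p2 \lor p1) \lor \lnot (\lnot (\lnot \lnot p3 \lor p2) \lor \lnot p2) \lor p2   — eliminate \to
⇔ (\lnot p2 \land \lnot p1) \lor \lnot (\lnot (\lnot \lnot p3 \lor p2) \lor \lnot p2) \lor p2   — De Morgan
⇔ (\lnot p2 \land \lnot p1) \lor (\lnot \lnot (\lnot \lnot p3 \lor p2) \land \lnot \lnot p2) \lor p2   — De Morgan
⇔ (\lnot p2 \land \lnot p1) \lor ((\lnot \lnot p3 \lor p2) \land \lnot \lnot p2) \lor p2   — double negation
⇔ (\lnot p2 \land \lnot p1) \lor ((p3 \lor p2) \land \lnot \lnot p2) \lor p2   — double negation
⇔ (\lnot p2 \land \lnot p1) \lor ((p3 \lor p2) \land p2) \lor p2   — double negation
⇔ (\lnot p2 \land \lnot p1) \lor (p3 \land p2) \lor (p2 \land p2) \lor p2   — distribute \land over \lor
⇔ (\lnot p2 \land \lnot p1) \lor p2   — simplify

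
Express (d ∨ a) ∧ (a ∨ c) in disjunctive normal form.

(d ∧ c) ∨ a

(d ∨ a) ∧ (a ∨ c)
≡ (d ∧ a) ∨ (d ∧ c) ∨ (a ∧ a) ∨ (a ∧ c)   — distribute ∧ over ∨
≡ (d ∧ c) ∨ a   — simplify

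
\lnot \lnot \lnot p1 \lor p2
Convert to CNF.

\lnot p1 \lor p2

\lnot \lnot \lnot p1 \lor p2
⇔ \lnot p1 \lor p2   [double negation]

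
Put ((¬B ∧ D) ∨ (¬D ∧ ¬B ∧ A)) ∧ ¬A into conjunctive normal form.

((¬B ∧ D) ∨ (¬D ∧ ¬B ∧ A)) ∧ ¬A
⇔ (¬B ∨ ¬D) ∧ (¬B ∨ ¬B) ∧ (¬B ∨ A) ∧ (D ∨ ¬D) ∧ (D ∨ ¬B) ∧ (D ∨ A) ∧ ¬A
⇔ ¬B ∧ (D ∨ A) ∧ ¬A

¬B ∧ (D ∨ A) ∧ ¬A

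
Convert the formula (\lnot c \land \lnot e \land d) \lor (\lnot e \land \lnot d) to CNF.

(\lnot c \land \lnot e \land d) \lor (\lnot e \land \lnot d)
= (\lnot c \lor \lnot e) \land (\lnot c \lor \lnot d) \land (\lnot e \lor \lnot e) \land (\lnot e \lor \lnot d) \land (d \lor \lnot e) \land (d \lor \lnot d)   — distribute \lor over \land
= (\lnot c \lor \lnot d) \land \lnot e   — simplify

(\lnot c \lor \lnot d) \land \lnot e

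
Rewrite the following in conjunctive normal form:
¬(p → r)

¬(p → r)
= ¬(¬p ∨ r)
= ¬¬p ∧ ¬r
= p ∧ ¬r

p ∧ ¬r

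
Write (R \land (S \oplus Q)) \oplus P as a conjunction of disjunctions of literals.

(R \lor P) \land (S \lor Q \lor P) \land (\lnot S \lor \lnot Q \lor P) \land (\lnot R \lor \lnot S \lor Q \lor \lnot P) \land (\lnot R \lor \lnot Q \lor S \lor \lnot P)

(R \land (S \oplus Q)) \oplus P
≡ ((R \land (S \oplus Q)) \lor P) \land \lnot (R \land (S \oplus Q) \land P)   [expand \oplus]
≡ ((R \land (S \lor Q) \land \lnot (S \land Q)) \lor P) \land \lnot (R \land (S \oplus Q) \land P)   [expand \oplus]
≡ ((R \land (S \lor Q) \land \lnot (S \land Q)) \lor P) \land \lnot (R \land (S \lor Q) \land \lnot (S \land Q) \land P)   [expand \oplus]
≡ ((R \land (S \lor Q) \land (\lnot S \lor \lnot Q)) \lor P) \land \lnot (R \land (S \lor Q) \land \lnot (S \land Q) \land P)   [De Morgan]
≡ ((R \land (S \lor Q) \land (\lnot S \lor \lnot Q)) \lor P) \land (\lnot R \lor \lnot (S \lor Q) \lor \lnot \lnot (S \land Q) \lor \lnot P)   [De Morgan]
≡ ((R \land (S \lor Q) \land (\lnot S \lor \lnot Q)) \lor P) \land (\lnot R \lor (\lnot S \land \lnot Q) \lor \lnot \lnot (S \land Q) \lor \lnot P)   [De Morgan]
≡ ((R \land (S \lor Q) \land (\lnot S \lor \lnot Q)) \lor P) \land (\lnot R \lor (\lnot S \land \lnot Q) \lor (S \land Q) \lor \lnot P)   [double negation]
≡ (R \lor P) \land (S \lor Q \lor P) \land (\lnot S \lor \lnot Q \lor P) \land (\lnot R \lor \lnot S \lor S \lor \lnot P) \land (\lnot R \lor \lnot S \lor Q \lor \lnot P) \land (\lnot R \lor \lnot Q \lor S \lor \lnot P) \land (\lnot R \lor \lnot Q \lor Q \lor \lnot P)   [distribute \lor over \land]
≡ (R \lor P) \land (S \lor Q \lor P) \land (\lnot S \lor \lnot Q \lor P) \land (\lnot R \lor \lnot S \lor Q \lor \lnot P) \land (\lnot R \lor \lnot Q \lor S \lor \lnot P)   [simplify]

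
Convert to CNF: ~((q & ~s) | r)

~((q & ~s) | r)
≡ ~(q & ~s) & ~r   — De Morgan
≡ (~q | ~~s) & ~r   — De Morgan
≡ (~q | s) & ~r   — double negation

(~q | s) & ~r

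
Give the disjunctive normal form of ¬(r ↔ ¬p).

¬(r ↔ ¬p)
≡ ¬((r → ¬p) ∧ (¬p → r))   [eliminate ↔]
≡ ¬((¬r ∨ ¬p) ∧ (¬p → r))   [eliminate →]
≡ ¬((¬r ∨ ¬p) ∧ (¬¬p ∨ r))   [eliminate →]
≡ ¬(¬r ∨ ¬p) ∨ ¬(¬¬p ∨ r)   [De Morgan]
≡ (¬¬r ∧ ¬¬p) ∨ ¬(¬¬p ∨ r)   [De Morgan]
≡ (r ∧ ¬¬p) ∨ ¬(¬¬p ∨ r)   [double negation]
≡ (r ∧ p) ∨ ¬(¬¬p ∨ r)   [double negation]
≡ (r ∧ p) ∨ (¬¬¬p ∧ ¬r)   [De Morgan]
≡ (r ∧ p) ∨ (¬p ∧ ¬r)   [double negation]

(r ∧ p) ∨ (¬p ∧ ¬r)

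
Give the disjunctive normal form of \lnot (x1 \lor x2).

\lnot x1 \land \lnot x2

\lnot (x1 \lor x2)
= \lnot x1 \land \lnot x2   [De Morgan]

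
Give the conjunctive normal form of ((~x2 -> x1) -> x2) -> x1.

((~x2 -> x1) -> x2) -> x1
= ~((~x2 -> x1) -> x2) | x1   [eliminate ->]
= ~(~(~x2 -> x1) | x2) | x1   [eliminate ->]
= ~(~(~~x2 | x1) | x2) | x1   [eliminate ->]
= (~~(~~x2 | x1) & ~x2) | x1   [De Morgan]
= ((~~x2 | x1) & ~x2) | x1   [double negation]
= ((x2 | x1) & ~x2) | x1   [double negation]
= (x2 | x1 | x1) & (~x2 | x1)   [distribute | over &]
= (x2 | x1) & (~x2 | x1)   [simplify]

(x2 | x1) & (~x2 | x1)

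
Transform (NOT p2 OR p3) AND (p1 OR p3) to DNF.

(NOT p2 OR p3) AND (p1 OR p3)
≡ (NOT p2 AND p1) OR (NOT p2 AND p3) OR (p3 AND p1) OR (p3 AND p3)   [distribute AND over OR]
≡ (NOT p2 AND p1) OR p3   [simplify]

(NOT p2 AND p1) OR p3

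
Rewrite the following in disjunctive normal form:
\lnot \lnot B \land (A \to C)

(B \land \lnot A) \lor (B \land C)

\lnot \lnot B \land (A \to C)
≡ \lnot \lnot B \land (\lnot A \lor C)   [eliminate \to]
≡ B \land (\lnot A \lor C)   [double negation]
≡ (B \land \lnot A) \lor (B \land C)   [distribute \land over \lor]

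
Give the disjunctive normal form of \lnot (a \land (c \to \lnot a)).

\lnot (a \land (c \to \lnot a))
≡ \lnot (a \land (\lnot c \lor \lnot a))   [eliminate \to]
≡ \lnot a \lor \lnot (\lnot c \lor \lnot a)   [De Morgan]
≡ \lnot a \lor (\lnot \lnot c \land \lnot \lnot a)   [De Morgan]
≡ \lnot a \lor (c \land \lnot \lnot a)   [double negation]
≡ \lnot a \lor (c \land a)   [double negation]

\lnot a \lor (c \land a)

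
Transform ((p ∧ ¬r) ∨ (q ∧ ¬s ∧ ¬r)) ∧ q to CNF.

(p ∨ ¬s) ∧ ¬r ∧ q

((p ∧ ¬r) ∨ (q ∧ ¬s ∧ ¬r)) ∧ q
≡ (p ∨ q) ∧ (p ∨ ¬s) ∧ (p ∨ ¬r) ∧ (¬r ∨ q) ∧ (¬r ∨ ¬s) ∧ (¬r ∨ ¬r) ∧ q   [distribute ∨ over ∧]
≡ (p ∨ ¬s) ∧ ¬r ∧ q   [simplify]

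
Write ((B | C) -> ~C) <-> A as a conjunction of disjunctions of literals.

(C | A) & (~A | ~C)

((B | C) -> ~C) <-> A
≡ (((B | C) -> ~C) -> A) & (A -> ((B | C) -> ~C))   — eliminate <->
≡ (~((B | C) -> ~C) | A) & (A -> ((B | C) -> ~C))   — eliminate ->
≡ (~(~(B | C) | ~C) | A) & (A -> ((B | C) -> ~C))   — eliminate ->
≡ (~(~(B | C) | ~C) | A) & (~A | ((B | C) -> ~C))   — eliminate ->
≡ (~(~(B | C) | ~C) | A) & (~A | ~(B | C) | ~C)   — eliminate ->
≡ ((~~(B | C) & ~~C) | A) & (~A | ~(B | C) | ~C)   — De Morgan
≡ (((B | C) & ~~C) | A) & (~A | ~(B | C) | ~C)   — double negation
≡ (((B | C) & C) | A) & (~A | ~(B | C) | ~C)   — double negation
≡ (((B | C) & C) | A) & (~A | (~B & ~C) | ~C)   — De Morgan
≡ (B | C | A) & (C | A) & (~A | ~B | ~C) & (~A | ~C | ~C)   — distribute | over &
≡ (C | A) & (~A | ~C)   — simplify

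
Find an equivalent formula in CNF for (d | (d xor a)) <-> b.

(d | (d xor a)) <-> b
= ((d | (d xor a)) -> b) & (b -> (d | (d xor a)))   [eliminate <->]
= (~(d | (d xor a)) | b) & (b -> (d | (d xor a)))   [eliminate ->]
= (~(d | ((d | a) & ~(d & a))) | b) & (b -> (d | (d xor a)))   [expand xor]
= (~(d | ((d | a) & ~(d & a))) | b) & (~b | d | (d xor a))   [eliminate ->]
= (~(d | ((d | a) & ~(d & a))) | b) & (~b | d | ((d | a) & ~(d & a)))   [expand xor]
= ((~d & ~((d | a) & ~(d & a))) | b) & (~b | d | ((d | a) & ~(d & a)))   [De Morgan]
= ((~d & (~(d | a) | ~~(d & a))) | b) & (~b | d | ((d | a) & ~(d & a)))   [De Morgan]
= ((~d & ((~d & ~a) | ~~(d & a))) | b) & (~b | d | ((d | a) & ~(d & a)))   [De Morgan]
= ((~d & ((~d & ~a) | (d & a))) | b) & (~b | d | ((d | a) & ~(d & a)))   [double negation]
= ((~d & ((~d & ~a) | (d & a))) | b) & (~b | d | ((d | a) & (~d | ~a)))   [De Morgan]
= (~d | b) & (~d | d | b) & (~d | a | b) & (~a | d | b) & (~a | a | b) & (~b | d | d | a) & (~b | d | ~d | ~a)   [distribute | over &]
= (~d | b) & (~a | d | b) & (~b | d | a)   [simplify]

(~d | b) & (~a | d | b) & (~b | d | a)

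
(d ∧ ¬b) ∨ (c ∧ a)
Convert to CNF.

(d ∨ c) ∧ (d ∨ a) ∧ (¬b ∨ c) ∧ (¬b ∨ a)

(d ∧ ¬b) ∨ (c ∧ a)
⇔ (d ∨ c) ∧ (d ∨ a) ∧ (¬b ∨ c) ∧ (¬b ∨ a)   [distribute ∨ over ∧]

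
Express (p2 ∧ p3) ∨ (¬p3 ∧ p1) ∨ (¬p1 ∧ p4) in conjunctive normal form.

(p2 ∧ p3) ∨ (¬p3 ∧ p1) ∨ (¬p1 ∧ p4)
≡ (p2 ∨ ¬p3 ∨ ¬p1) ∧ (p2 ∨ ¬p3 ∨ p4) ∧ (p2 ∨ p1 ∨ ¬p1) ∧ (p2 ∨ p1 ∨ p4) ∧ (p3 ∨ ¬p3 ∨ ¬p1) ∧ (p3 ∨ ¬p3 ∨ p4) ∧ (p3 ∨ p1 ∨ ¬p1) ∧ (p3 ∨ p1 ∨ p4)   [distribute ∨ over ∧]
≡ (p2 ∨ ¬p3 ∨ ¬p1) ∧ (p2 ∨ ¬p3 ∨ p4) ∧ (p2 ∨ p1 ∨ p4) ∧ (p3 ∨ p1 ∨ p4)   [simplify]

(p2 ∨ ¬p3 ∨ ¬p1) ∧ (p2 ∨ ¬p3 ∨ p4) ∧ (p2 ∨ p1 ∨ p4) ∧ (p3 ∨ p1 ∨ p4)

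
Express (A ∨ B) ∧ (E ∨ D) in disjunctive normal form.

A ∧ E ∨ A ∧ D ∨ B ∧ E ∨ B ∧ D

(A ∨ B) ∧ (E ∨ D)
= A ∧ E ∨ A ∧ D ∨ B ∧ E ∨ B ∧ D   (distribute ∧ over ∨)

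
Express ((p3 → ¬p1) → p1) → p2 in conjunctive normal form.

((p3 → ¬p1) → p1) → p2
≡ ¬((p3 → ¬p1) → p1) ∨ p2   (eliminate →)
≡ ¬(¬(p3 → ¬p1) ∨ p1) ∨ p2   (eliminate →)
≡ ¬(¬(¬p3 ∨ ¬p1) ∨ p1) ∨ p2   (eliminate →)
≡ ¬¬(¬p3 ∨ ¬p1) ∧ ¬p1 ∨ p2   (De Morgan)
≡ (¬p3 ∨ ¬p1) ∧ ¬p1 ∨ p2   (double negation)
≡ (¬p3 ∨ ¬p1 ∨ p2) ∧ (¬p1 ∨ p2)   (distribute ∨ over ∧)
≡ ¬p1 ∨ p2   (simplify)

¬p1 ∨ p2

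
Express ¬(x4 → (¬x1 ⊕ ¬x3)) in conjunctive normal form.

¬(x4 → (¬x1 ⊕ ¬x3))
⇔ ¬(¬x4 ∨ (¬x1 ⊕ ¬x3))
⇔ ¬(¬x4 ∨ ((¬x1 ∨ ¬x3) ∧ ¬(¬x1 ∧ ¬x3)))
⇔ ¬¬x4 ∧ ¬((¬x1 ∨ ¬x3) ∧ ¬(¬x1 ∧ ¬x3))
⇔ x4 ∧ ¬((¬x1 ∨ ¬x3) ∧ ¬(¬x1 ∧ ¬x3))
⇔ x4 ∧ (¬(¬x1 ∨ ¬x3) ∨ ¬¬(¬x1 ∧ ¬x3))
⇔ x4 ∧ ((¬¬x1 ∧ ¬¬x3) ∨ ¬¬(¬x1 ∧ ¬x3))
⇔ x4 ∧ ((x1 ∧ ¬¬x3) ∨ ¬¬(¬x1 ∧ ¬x3))
⇔ x4 ∧ ((x1 ∧ x3) ∨ ¬¬(¬x1 ∧ ¬x3))
⇔ x4 ∧ ((x1 ∧ x3) ∨ (¬x1 ∧ ¬x3))
⇔ x4 ∧ (x1 ∨ ¬x1) ∧ (x1 ∨ ¬x3) ∧ (x3 ∨ ¬x1) ∧ (x3 ∨ ¬x3)
⇔ x4 ∧ (x1 ∨ ¬x3) ∧ (x3 ∨ ¬x1)

x4 ∧ (x1 ∨ ¬x3) ∧ (x3 ∨ ¬x1)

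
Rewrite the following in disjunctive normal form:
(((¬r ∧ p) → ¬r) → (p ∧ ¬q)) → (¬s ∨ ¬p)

(r ∧ q) ∨ ¬p ∨ (¬r ∧ q) ∨ ¬s

(((¬r ∧ p) → ¬r) → (p ∧ ¬q)) → (¬s ∨ ¬p)
⇔ ¬(((¬r ∧ p) → ¬r) → (p ∧ ¬q)) ∨ ¬s ∨ ¬p
⇔ ¬(¬((¬r ∧ p) → ¬r) ∨ (p ∧ ¬q)) ∨ ¬s ∨ ¬p
⇔ ¬(¬(¬(¬r ∧ p) ∨ ¬r) ∨ (p ∧ ¬q)) ∨ ¬s ∨ ¬p
⇔ (¬¬(¬(¬r ∧ p) ∨ ¬r) ∧ ¬(p ∧ ¬q)) ∨ ¬s ∨ ¬p
⇔ ((¬(¬r ∧ p) ∨ ¬r) ∧ ¬(p ∧ ¬q)) ∨ ¬s ∨ ¬p
⇔ ((¬¬r ∨ ¬p ∨ ¬r) ∧ ¬(p ∧ ¬q)) ∨ ¬s ∨ ¬p
⇔ ((r ∨ ¬p ∨ ¬r) ∧ ¬(p ∧ ¬q)) ∨ ¬s ∨ ¬p
⇔ ((r ∨ ¬p ∨ ¬r) ∧ (¬p ∨ ¬¬q)) ∨ ¬s ∨ ¬p
⇔ ((r ∨ ¬p ∨ ¬r) ∧ (¬p ∨ q)) ∨ ¬s ∨ ¬p
⇔ (r ∧ ¬p) ∨ (r ∧ q) ∨ (¬p ∧ ¬p) ∨ (¬p ∧ q) ∨ (¬r ∧ ¬p) ∨ (¬r ∧ q) ∨ ¬s ∨ ¬p
⇔ (r ∧ q) ∨ ¬p ∨ (¬r ∧ q) ∨ ¬s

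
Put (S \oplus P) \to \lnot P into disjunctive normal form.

(P \land S) \lor \lnot P

(S \oplus P) \to \lnot P
≡ \lnot (S \oplus P) \lor \lnot P
≡ \lnot ((S \land \lnot P) \lor (\lnot S \land P)) \lor \lnot P
≡ (\lnot (S \land \lnot P) \land \lnot (\lnot S \land P)) \lor \lnot P
≡ ((\lnot S \lor \lnot \lnot P) \land \lnot (\lnot S \land P)) \lor \lnot P
≡ ((\lnot S \lor P) \land \lnot (\lnot S \land P)) \lor \lnot P
≡ ((\lnot S \lor P) \land (\lnot \lnot S \lor \lnot P)) \lor \lnot P
≡ ((\lnot S \lor P) \land (S \lor \lnot P)) \lor \lnot P
≡ (\lnot S \land S) \lor (\lnot S \land \lnot P) \lor (P \land S) \lor (P \land \lnot P) \lor \lnot P
≡ (P \land S) \lor \lnot P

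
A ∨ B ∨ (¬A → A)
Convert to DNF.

A ∨ B

A ∨ B ∨ (¬A → A)
≡ A ∨ B ∨ ¬¬A ∨ A   — eliminate →
≡ A ∨ B ∨ A ∨ A   — double negation
≡ A ∨ B   — simplify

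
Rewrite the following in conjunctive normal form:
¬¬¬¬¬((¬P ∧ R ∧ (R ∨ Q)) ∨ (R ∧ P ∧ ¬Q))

(P ∨ ¬R) ∧ (¬R ∨ ¬P ∨ Q)

¬¬¬¬¬((¬P ∧ R ∧ (R ∨ Q)) ∨ (R ∧ P ∧ ¬Q))
≡ ¬¬¬((¬P ∧ R ∧ (R ∨ Q)) ∨ (R ∧ P ∧ ¬Q))   [double negation]
≡ ¬((¬P ∧ R ∧ (R ∨ Q)) ∨ (R ∧ P ∧ ¬Q))   [double negation]
≡ ¬(¬P ∧ R ∧ (R ∨ Q)) ∧ ¬(R ∧ P ∧ ¬Q)   [De Morgan]
≡ (¬¬P ∨ ¬R ∨ ¬(R ∨ Q)) ∧ ¬(R ∧ P ∧ ¬Q)   [De Morgan]
≡ (P ∨ ¬R ∨ ¬(R ∨ Q)) ∧ ¬(R ∧ P ∧ ¬Q)   [double negation]
≡ (P ∨ ¬R ∨ (¬R ∧ ¬Q)) ∧ ¬(R ∧ P ∧ ¬Q)   [De Morgan]
≡ (P ∨ ¬R ∨ (¬R ∧ ¬Q)) ∧ (¬R ∨ ¬P ∨ ¬¬Q)   [De Morgan]
≡ (P ∨ ¬R ∨ (¬R ∧ ¬Q)) ∧ (¬R ∨ ¬P ∨ Q)   [double negation]
≡ (P ∨ ¬R ∨ ¬R) ∧ (P ∨ ¬R ∨ ¬Q) ∧ (¬R ∨ ¬P ∨ Q)   [distribute ∨ over ∧]
≡ (P ∨ ¬R) ∧ (¬R ∨ ¬P ∨ Q)   [simplify]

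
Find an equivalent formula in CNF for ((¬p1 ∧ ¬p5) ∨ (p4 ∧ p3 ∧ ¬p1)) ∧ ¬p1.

¬p1 ∧ (¬p5 ∨ p4) ∧ (¬p5 ∨ p3)

((¬p1 ∧ ¬p5) ∨ (p4 ∧ p3 ∧ ¬p1)) ∧ ¬p1
≡ (¬p1 ∨ p4) ∧ (¬p1 ∨ p3) ∧ (¬p1 ∨ ¬p1) ∧ (¬p5 ∨ p4) ∧ (¬p5 ∨ p3) ∧ (¬p5 ∨ ¬p1) ∧ ¬p1   [distribute ∨ over ∧]
≡ ¬p1 ∧ (¬p5 ∨ p4) ∧ (¬p5 ∨ p3)   [simplify]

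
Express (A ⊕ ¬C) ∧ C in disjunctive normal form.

A ∧ C

(A ⊕ ¬C) ∧ C
≡ ((A ∧ ¬¬C) ∨ (¬A ∧ ¬C)) ∧ C
≡ ((A ∧ C) ∨ (¬A ∧ ¬C)) ∧ C
≡ (A ∧ C ∧ C) ∨ (¬A ∧ ¬C ∧ C)
≡ A ∧ C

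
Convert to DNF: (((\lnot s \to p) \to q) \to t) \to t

(\lnot s \land \lnot p \land \lnot t) \lor (q \land \lnot t) \lor t

(((\lnot s \to p) \to q) \to t) \to t
≡ \lnot (((\lnot s \to p) \to q) \to t) \lor t   — eliminate \to
≡ \lnot (\lnot ((\lnot s \to p) \to q) \lor t) \lor t   — eliminate \to
≡ \lnot (\lnot (\lnot (\lnot s \to p) \lor q) \lor t) \lor t   — eliminate \to
≡ \lnot (\lnot (\lnot (\lnot \lnot s \lor p) \lor q) \lor t) \lor t   — eliminate \to
≡ (\lnot \lnot (\lnot (\lnot \lnot s \lor p) \lor q) \land \lnot t) \lor t   — De Morgan
≡ ((\lnot (\lnot \lnot s \lor p) \lor q) \land \lnot t) \lor t   — double negation
≡ (((\lnot \lnot \lnot s \land \lnot p) \lor q) \land \lnot t) \lor t   — De Morgan
≡ (((\lnot s \land \lnot p) \lor q) \land \lnot t) \lor t   — double negation
≡ (\lnot s \land \lnot p \land \lnot t) \lor (q \land \lnot t) \lor t   — distribute \land over \lor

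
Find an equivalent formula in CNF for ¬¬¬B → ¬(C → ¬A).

¬¬¬B → ¬(C → ¬A)
≡ ¬¬¬¬B ∨ ¬(C → ¬A)   (eliminate →)
≡ ¬¬¬¬B ∨ ¬(¬C ∨ ¬A)   (eliminate →)
≡ ¬¬B ∨ ¬(¬C ∨ ¬A)   (double negation)
≡ B ∨ ¬(¬C ∨ ¬A)   (double negation)
≡ B ∨ ¬¬C ∧ ¬¬A   (De Morgan)
≡ B ∨ C ∧ ¬¬A   (double negation)
≡ B ∨ C ∧ A   (double negation)
≡ (B ∨ C) ∧ (B ∨ A)   (distribute ∨ over ∧)

(B ∨ C) ∧ (B ∨ A)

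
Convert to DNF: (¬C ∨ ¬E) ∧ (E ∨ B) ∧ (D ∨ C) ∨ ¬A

(¬C ∨ ¬E) ∧ (E ∨ B) ∧ (D ∨ C) ∨ ¬A
≡ ¬C ∧ E ∧ D ∨ ¬C ∧ E ∧ C ∨ ¬C ∧ B ∧ D ∨ ¬C ∧ B ∧ C ∨ ¬E ∧ E ∧ D ∨ ¬E ∧ E ∧ C ∨ ¬E ∧ B ∧ D ∨ ¬E ∧ B ∧ C ∨ ¬A   [distribute ∧ over ∨]
≡ ¬C ∧ E ∧ D ∨ ¬C ∧ B ∧ D ∨ ¬E ∧ B ∧ D ∨ ¬E ∧ B ∧ C ∨ ¬A   [simplify]

¬C ∧ E ∧ D ∨ ¬C ∧ B ∧ D ∨ ¬E ∧ B ∧ D ∨ ¬E ∧ B ∧ C ∨ ¬A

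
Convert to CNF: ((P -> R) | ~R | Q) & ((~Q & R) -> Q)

Q | ~R

((P -> R) | ~R | Q) & ((~Q & R) -> Q)
≡ (~P | R | ~R | Q) & ((~Q & R) -> Q)   [eliminate ->]
≡ (~P | R | ~R | Q) & (~(~Q & R) | Q)   [eliminate ->]
≡ (~P | R | ~R | Q) & (~~Q | ~R | Q)   [De Morgan]
≡ (~P | R | ~R | Q) & (Q | ~R | Q)   [double negation]
≡ Q | ~R   [simplify]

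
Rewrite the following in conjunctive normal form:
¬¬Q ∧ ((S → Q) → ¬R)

¬¬Q ∧ ((S → Q) → ¬R)
≡ ¬¬Q ∧ (¬(S → Q) ∨ ¬R)
≡ ¬¬Q ∧ (¬(¬S ∨ Q) ∨ ¬R)
≡ Q ∧ (¬(¬S ∨ Q) ∨ ¬R)
≡ Q ∧ ((¬¬S ∧ ¬Q) ∨ ¬R)
≡ Q ∧ ((S ∧ ¬Q) ∨ ¬R)
≡ Q ∧ (S ∨ ¬R) ∧ (¬Q ∨ ¬R)

Q ∧ (S ∨ ¬R) ∧ (¬Q ∨ ¬R)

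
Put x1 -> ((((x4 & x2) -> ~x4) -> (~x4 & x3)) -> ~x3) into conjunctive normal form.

(~x1 | ~x4 | ~x2 | ~x3) & (~x1 | x4 | ~x3)

x1 -> ((((x4 & x2) -> ~x4) -> (~x4 & x3)) -> ~x3)
⇔ ~x1 | ((((x4 & x2) -> ~x4) -> (~x4 & x3)) -> ~x3)
⇔ ~x1 | ~(((x4 & x2) -> ~x4) -> (~x4 & x3)) | ~x3
⇔ ~x1 | ~(~((x4 & x2) -> ~x4) | (~x4 & x3)) | ~x3
⇔ ~x1 | ~(~(~(x4 & x2) | ~x4) | (~x4 & x3)) | ~x3
⇔ ~x1 | (~~(~(x4 & x2) | ~x4) & ~(~x4 & x3)) | ~x3
⇔ ~x1 | ((~(x4 & x2) | ~x4) & ~(~x4 & x3)) | ~x3
⇔ ~x1 | ((~x4 | ~x2 | ~x4) & ~(~x4 & x3)) | ~x3
⇔ ~x1 | ((~x4 | ~x2 | ~x4) & (~~x4 | ~x3)) | ~x3
⇔ ~x1 | ((~x4 | ~x2 | ~x4) & (x4 | ~x3)) | ~x3
⇔ (~x1 | ~x4 | ~x2 | ~x4 | ~x3) & (~x1 | x4 | ~x3 | ~x3)
⇔ (~x1 | ~x4 | ~x2 | ~x3) & (~x1 | x4 | ~x3)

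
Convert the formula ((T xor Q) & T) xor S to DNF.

((T xor Q) & T) xor S
⇔ ((T xor Q) & T & ~S) | (~((T xor Q) & T) & S)   [expand xor]
⇔ (((T & ~Q) | (~T & Q)) & T & ~S) | (~((T xor Q) & T) & S)   [expand xor]
⇔ (((T & ~Q) | (~T & Q)) & T & ~S) | (~(((T & ~Q) | (~T & Q)) & T) & S)   [expand xor]
⇔ (((T & ~Q) | (~T & Q)) & T & ~S) | ((~((T & ~Q) | (~T & Q)) | ~T) & S)   [De Morgan]
⇔ (((T & ~Q) | (~T & Q)) & T & ~S) | (((~(T & ~Q) & ~(~T & Q)) | ~T) & S)   [De Morgan]
⇔ (((T & ~Q) | (~T & Q)) & T & ~S) | ((((~T | ~~Q) & ~(~T & Q)) | ~T) & S)   [De Morgan]
⇔ (((T & ~Q) | (~T & Q)) & T & ~S) | ((((~T | Q) & ~(~T & Q)) | ~T) & S)   [double negation]
⇔ (((T & ~Q) | (~T & Q)) & T & ~S) | ((((~T | Q) & (~~T | ~Q)) | ~T) & S)   [De Morgan]
⇔ (((T & ~Q) | (~T & Q)) & T & ~S) | ((((~T | Q) & (T | ~Q)) | ~T) & S)   [double negation]
⇔ (T & ~Q & T & ~S) | (~T & Q & T & ~S) | (~T & T & S) | (~T & ~Q & S) | (Q & T & S) | (Q & ~Q & S) | (~T & S)   [distribute & over |]
⇔ (T & ~Q & ~S) | (Q & T & S) | (~T & S)   [simplify]

(T & ~Q & ~S) | (Q & T & S) | (~T & S)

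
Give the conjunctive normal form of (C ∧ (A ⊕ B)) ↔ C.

(¬C ∨ A ∨ B) ∧ (¬C ∨ ¬A ∨ ¬B)

(C ∧ (A ⊕ B)) ↔ C
≡ ((C ∧ (A ⊕ B)) → C) ∧ (C → (C ∧ (A ⊕ B)))
≡ (¬(C ∧ (A ⊕ B)) ∨ C) ∧ (C → (C ∧ (A ⊕ B)))
≡ (¬(C ∧ (A ∨ B) ∧ ¬(A ∧ B)) ∨ C) ∧ (C → (C ∧ (A ⊕ B)))
≡ (¬(C ∧ (A ∨ B) ∧ ¬(A ∧ B)) ∨ C) ∧ (¬C ∨ (C ∧ (A ⊕ B)))
≡ (¬(C ∧ (A ∨ B) ∧ ¬(A ∧ B)) ∨ C) ∧ (¬C ∨ (C ∧ (A ∨ B) ∧ ¬(A ∧ B)))
≡ (¬C ∨ ¬(A ∨ B) ∨ ¬¬(A ∧ B) ∨ C) ∧ (¬C ∨ (C ∧ (A ∨ B) ∧ ¬(A ∧ B)))
≡ (¬C ∨ (¬A ∧ ¬B) ∨ ¬¬(A ∧ B) ∨ C) ∧ (¬C ∨ (C ∧ (A ∨ B) ∧ ¬(A ∧ B)))
≡ (¬C ∨ (¬A ∧ ¬B) ∨ (A ∧ B) ∨ C) ∧ (¬C ∨ (C ∧ (A ∨ B) ∧ ¬(A ∧ B)))
≡ (¬C ∨ (¬A ∧ ¬B) ∨ (A ∧ B) ∨ C) ∧ (¬C ∨ (C ∧ (A ∨ B) ∧ (¬A ∨ ¬B)))
≡ (¬C ∨ ¬A ∨ A ∨ C) ∧ (¬C ∨ ¬A ∨ B ∨ C) ∧ (¬C ∨ ¬B ∨ A ∨ C) ∧ (¬C ∨ ¬B ∨ B ∨ C) ∧ (¬C ∨ C) ∧ (¬C ∨ A ∨ B) ∧ (¬C ∨ ¬A ∨ ¬B)
≡ (¬C ∨ A ∨ B) ∧ (¬C ∨ ¬A ∨ ¬B)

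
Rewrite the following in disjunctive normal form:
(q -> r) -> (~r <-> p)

(q & ~r) | (r & ~p) | (p & ~r)

(q -> r) -> (~r <-> p)
⇔ ~(q -> r) | (~r <-> p)   [eliminate ->]
⇔ ~(~q | r) | (~r <-> p)   [eliminate ->]
⇔ ~(~q | r) | ((~r -> p) & (p -> ~r))   [eliminate <->]
⇔ ~(~q | r) | ((~~r | p) & (p -> ~r))   [eliminate ->]
⇔ ~(~q | r) | ((~~r | p) & (~p | ~r))   [eliminate ->]
⇔ (~~q & ~r) | ((~~r | p) & (~p | ~r))   [De Morgan]
⇔ (q & ~r) | ((~~r | p) & (~p | ~r))   [double negation]
⇔ (q & ~r) | ((r | p) & (~p | ~r))   [double negation]
⇔ (q & ~r) | (r & ~p) | (r & ~r) | (p & ~p) | (p & ~r)   [distribute & over |]
⇔ (q & ~r) | (r & ~p) | (p & ~r)   [simplify]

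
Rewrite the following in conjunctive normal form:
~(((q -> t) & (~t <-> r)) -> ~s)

~(((q -> t) & (~t <-> r)) -> ~s)
⇔ ~(~((q -> t) & (~t <-> r)) | ~s)
⇔ ~(~((~q | t) & (~t <-> r)) | ~s)
⇔ ~(~((~q | t) & (~t -> r) & (r -> ~t)) | ~s)
⇔ ~(~((~q | t) & (~~t | r) & (r -> ~t)) | ~s)
⇔ ~(~((~q | t) & (~~t | r) & (~r | ~t)) | ~s)
⇔ ~~((~q | t) & (~~t | r) & (~r | ~t)) & ~~s
⇔ (~q | t) & (~~t | r) & (~r | ~t) & ~~s
⇔ (~q | t) & (t | r) & (~r | ~t) & ~~s
⇔ (~q | t) & (t | r) & (~r | ~t) & s

(~q | t) & (t | r) & (~r | ~t) & s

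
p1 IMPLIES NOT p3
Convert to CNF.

NOT p1 OR NOT p3

p1 IMPLIES NOT p3
⇔ NOT p1 OR NOT p3   — eliminate IMPLIES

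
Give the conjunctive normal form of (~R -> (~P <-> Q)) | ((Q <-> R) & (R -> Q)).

(~R -> (~P <-> Q)) | ((Q <-> R) & (R -> Q))
≡ ~~R | (~P <-> Q) | ((Q <-> R) & (R -> Q))   — eliminate ->
≡ ~~R | ((~P -> Q) & (Q -> ~P)) | ((Q <-> R) & (R -> Q))   — eliminate <->
≡ ~~R | ((~~P | Q) & (Q -> ~P)) | ((Q <-> R) & (R -> Q))   — eliminate ->
≡ ~~R | ((~~P | Q) & (~Q | ~P)) | ((Q <-> R) & (R -> Q))   — eliminate ->
≡ ~~R | ((~~P | Q) & (~Q | ~P)) | ((Q -> R) & (R -> Q) & (R -> Q))   — eliminate <->
≡ ~~R | ((~~P | Q) & (~Q | ~P)) | ((~Q | R) & (R -> Q) & (R -> Q))   — eliminate ->
≡ ~~R | ((~~P | Q) & (~Q | ~P)) | ((~Q | R) & (~R | Q) & (R -> Q))   — eliminate ->
≡ ~~R | ((~~P | Q) & (~Q | ~P)) | ((~Q | R) & (~R | Q) & (~R | Q))   — eliminate ->
≡ R | ((~~P | Q) & (~Q | ~P)) | ((~Q | R) & (~R | Q) & (~R | Q))   — double negation
≡ R | ((P | Q) & (~Q | ~P)) | ((~Q | R) & (~R | Q) & (~R | Q))   — double negation
≡ (R | P | Q | ~Q | R) & (R | P | Q | ~R | Q) & (R | P | Q | ~R | Q) & (R | ~Q | ~P | ~Q | R) & (R | ~Q | ~P | ~R | Q) & (R | ~Q | ~P | ~R | Q)   — distribute | over &
≡ R | ~Q | ~P   — simplify

R | ~Q | ~P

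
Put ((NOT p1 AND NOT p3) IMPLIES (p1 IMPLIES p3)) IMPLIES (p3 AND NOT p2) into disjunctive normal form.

p3 AND NOT p2

((NOT p1 AND NOT p3) IMPLIES (p1 IMPLIES p3)) IMPLIES (p3 AND NOT p2)
⇔ NOT ((NOT p1 AND NOT p3) IMPLIES (p1 IMPLIES p3)) OR (p3 AND NOT p2)   — eliminate IMPLIES
⇔ NOT (NOT (NOT p1 AND NOT p3) OR (p1 IMPLIES p3)) OR (p3 AND NOT p2)   — eliminate IMPLIES
⇔ NOT (NOT (NOT p1 AND NOT p3) OR NOT p1 OR p3) OR (p3 AND NOT p2)   — eliminate IMPLIES
⇔ (NOT NOT (NOT p1 AND NOT p3) AND NOT NOT p1 AND NOT p3) OR (p3 AND NOT p2)   — De Morgan
⇔ (NOT p1 AND NOT p3 AND NOT NOT p1 AND NOT p3) OR (p3 AND NOT p2)   — double negation
⇔ (NOT p1 AND NOT p3 AND p1 AND NOT p3) OR (p3 AND NOT p2)   — double negation
⇔ p3 AND NOT p2   — simplify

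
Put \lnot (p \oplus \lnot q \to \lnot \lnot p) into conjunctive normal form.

\lnot (p \oplus \lnot q \to \lnot \lnot p)
≡ \lnot (\lnot (p \oplus \lnot q) \lor \lnot \lnot p)   [eliminate \to]
≡ \lnot (\lnot ((p \lor \lnot q) \land \lnot (p \land \lnot q)) \lor \lnot \lnot p)   [expand \oplus]
≡ \lnot \lnot ((p \lor \lnot q) \land \lnot (p \land \lnot q)) \land \lnot \lnot \lnot p   [De Morgan]
≡ (p \lor \lnot q) \land \lnot (p \land \lnot q) \land \lnot \lnot \lnot p   [double negation]
≡ (p \lor \lnot q) \land (\lnot p \lor \lnot \lnot q) \land \lnot \lnot \lnot p   [De Morgan]
≡ (p \lor \lnot q) \land (\lnot p \lor q) \land \lnot \lnot \lnot p   [double negation]
≡ (p \lor \lnot q) \land (\lnot p \lor q) \land \lnot p   [double negation]
≡ (p \lor \lnot q) \land \lnot p   [simplify]

(p \lor \lnot q) \land \lnot p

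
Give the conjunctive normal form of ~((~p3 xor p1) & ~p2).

~((~p3 xor p1) & ~p2)
⇔ ~((~p3 | p1) & ~(~p3 & p1) & ~p2)
⇔ ~(~p3 | p1) | ~~(~p3 & p1) | ~~p2
⇔ (~~p3 & ~p1) | ~~(~p3 & p1) | ~~p2
⇔ (p3 & ~p1) | ~~(~p3 & p1) | ~~p2
⇔ (p3 & ~p1) | (~p3 & p1) | ~~p2
⇔ (p3 & ~p1) | (~p3 & p1) | p2
⇔ (p3 | ~p3 | p2) & (p3 | p1 | p2) & (~p1 | ~p3 | p2) & (~p1 | p1 | p2)
⇔ (p3 | p1 | p2) & (~p1 | ~p3 | p2)

(p3 | p1 | p2) & (~p1 | ~p3 | p2)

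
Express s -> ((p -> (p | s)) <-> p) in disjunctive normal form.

~s | p

s -> ((p -> (p | s)) <-> p)
= ~s | ((p -> (p | s)) <-> p)   — eliminate ->
= ~s | (((p -> (p | s)) -> p) & (p -> (p -> (p | s))))   — eliminate <->
= ~s | ((~(p -> (p | s)) | p) & (p -> (p -> (p | s))))   — eliminate ->
= ~s | ((~(~p | p | s) | p) & (p -> (p -> (p | s))))   — eliminate ->
= ~s | ((~(~p | p | s) | p) & (~p | (p -> (p | s))))   — eliminate ->
= ~s | ((~(~p | p | s) | p) & (~p | ~p | p | s))   — eliminate ->
= ~s | (((~~p & ~p & ~s) | p) & (~p | ~p | p | s))   — De Morgan
= ~s | (((p & ~p & ~s) | p) & (~p | ~p | p | s))   — double negation
= ~s | (p & ~p & ~s & ~p) | (p & ~p & ~s & ~p) | (p & ~p & ~s & p) | (p & ~p & ~s & s) | (p & ~p) | (p & ~p) | (p & p) | (p & s)   — distribute & over |
= ~s | p   — simplify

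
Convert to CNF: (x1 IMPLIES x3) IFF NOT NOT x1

x1 AND (NOT x1 OR x3)

(x1 IMPLIES x3) IFF NOT NOT x1
≡ ((x1 IMPLIES x3) IMPLIES NOT NOT x1) AND (NOT NOT x1 IMPLIES (x1 IMPLIES x3))
≡ (NOT (x1 IMPLIES x3) OR NOT NOT x1) AND (NOT NOT x1 IMPLIES (x1 IMPLIES x3))
≡ (NOT (NOT x1 OR x3) OR NOT NOT x1) AND (NOT NOT x1 IMPLIES (x1 IMPLIES x3))
≡ (NOT (NOT x1 OR x3) OR NOT NOT x1) AND (NOT NOT NOT x1 OR (x1 IMPLIES x3))
≡ (NOT (NOT x1 OR x3) OR NOT NOT x1) AND (NOT NOT NOT x1 OR NOT x1 OR x3)
≡ ((NOT NOT x1 AND NOT x3) OR NOT NOT x1) AND (NOT NOT NOT x1 OR NOT x1 OR x3)
≡ ((x1 AND NOT x3) OR NOT NOT x1) AND (NOT NOT NOT x1 OR NOT x1 OR x3)
≡ ((x1 AND NOT x3) OR x1) AND (NOT NOT NOT x1 OR NOT x1 OR x3)
≡ ((x1 AND NOT x3) OR x1) AND (NOT x1 OR NOT x1 OR x3)
≡ (x1 OR x1) AND (NOT x3 OR x1) AND (NOT x1 OR NOT x1 OR x3)
≡ x1 AND (NOT x1 OR x3)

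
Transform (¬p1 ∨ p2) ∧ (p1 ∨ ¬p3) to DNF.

(¬p1 ∨ p2) ∧ (p1 ∨ ¬p3)
≡ (¬p1 ∧ p1) ∨ (¬p1 ∧ ¬p3) ∨ (p2 ∧ p1) ∨ (p2 ∧ ¬p3)   [distribute ∧ over ∨]
≡ (¬p1 ∧ ¬p3) ∨ (p2 ∧ p1) ∨ (p2 ∧ ¬p3)   [simplify]

(¬p1 ∧ ¬p3) ∨ (p2 ∧ p1) ∨ (p2 ∧ ¬p3)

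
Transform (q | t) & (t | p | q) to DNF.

q | t

(q | t) & (t | p | q)
⇔ (q & t) | (q & p) | (q & q) | (t & t) | (t & p) | (t & q)   (distribute & over |)
⇔ q | t   (simplify)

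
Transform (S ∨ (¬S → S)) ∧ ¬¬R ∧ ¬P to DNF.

(S ∨ (¬S → S)) ∧ ¬¬R ∧ ¬P
⇔ (S ∨ ¬¬S ∨ S) ∧ ¬¬R ∧ ¬P   — eliminate →
⇔ (S ∨ S ∨ S) ∧ ¬¬R ∧ ¬P   — double negation
⇔ (S ∨ S ∨ S) ∧ R ∧ ¬P   — double negation
⇔ S ∧ R ∧ ¬P ∨ S ∧ R ∧ ¬P ∨ S ∧ R ∧ ¬P   — distribute ∧ over ∨
⇔ S ∧ R ∧ ¬P   — simplify

S ∧ R ∧ ¬P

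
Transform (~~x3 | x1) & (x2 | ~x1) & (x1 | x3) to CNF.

(~~x3 | x1) & (x2 | ~x1) & (x1 | x3)
≡ (x3 | x1) & (x2 | ~x1) & (x1 | x3)   [double negation]
≡ (x3 | x1) & (x2 | ~x1)   [simplify]

(x3 | x1) & (x2 | ~x1)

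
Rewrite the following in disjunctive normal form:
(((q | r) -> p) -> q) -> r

(((q | r) -> p) -> q) -> r
= ~(((q | r) -> p) -> q) | r   [eliminate ->]
= ~(~((q | r) -> p) | q) | r   [eliminate ->]
= ~(~(~(q | r) | p) | q) | r   [eliminate ->]
= (~~(~(q | r) | p) & ~q) | r   [De Morgan]
= ((~(q | r) | p) & ~q) | r   [double negation]
= (((~q & ~r) | p) & ~q) | r   [De Morgan]
= (~q & ~r & ~q) | (p & ~q) | r   [distribute & over |]
= (~q & ~r) | (p & ~q) | r   [simplify]

(~q & ~r) | (p & ~q) | r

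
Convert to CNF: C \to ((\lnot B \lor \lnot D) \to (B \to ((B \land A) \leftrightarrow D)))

C \to ((\lnot B \lor \lnot D) \to (B \to ((B \land A) \leftrightarrow D)))
⇔ \lnot C \lor ((\lnot B \lor \lnot D) \to (B \to ((B \land A) \leftrightarrow D)))   (eliminate \to)
⇔ \lnot C \lor \lnot (\lnot B \lor \lnot D) \lor (B \to ((B \land A) \leftrightarrow D))   (eliminate \to)
⇔ \lnot C \lor \lnot (\lnot B \lor \lnot D) \lor \lnot B \lor ((B \land A) \leftrightarrow D)   (eliminate \to)
⇔ \lnot C \lor \lnot (\lnot B \lor \lnot D) \lor \lnot B \lor (((B \land A) \to D) \land (D \to (B \land A)))   (eliminate \leftrightarrow)
⇔ \lnot C \lor \lnot (\lnot B \lor \lnot D) \lor \lnot B \lor ((\lnot (B \land A) \lor D) \land (D \to (B \land A)))   (eliminate \to)
⇔ \lnot C \lor \lnot (\lnot B \lor \lnot D) \lor \lnot B \lor ((\lnot (B \land A) \lor D) \land (\lnot D \lor (B \land A)))   (eliminate \to)
⇔ \lnot C \lor (\lnot \lnot B \land \lnot \lnot D) \lor \lnot B \lor ((\lnot (B \land A) \lor D) \land (\lnot D \lor (B \land A)))   (De Morgan)
⇔ \lnot C \lor (B \land \lnot \lnot D) \lor \lnot B \lor ((\lnot (B \land A) \lor D) \land (\lnot D \lor (B \land A)))   (double negation)
⇔ \lnot C \lor (B \land D) \lor \lnot B \lor ((\lnot (B \land A) \lor D) \land (\lnot D \lor (B \land A)))   (double negation)
⇔ \lnot C \lor (B \land D) \lor \lnot B \lor ((\lnot B \lor \lnot A \lor D) \land (\lnot D \lor (B \land A)))   (De Morgan)
⇔ (\lnot C \lor B \lor \lnot B \lor \lnot B \lor \lnot A \lor D) \land (\lnot C \lor B \lor \lnot B \lor \lnot D \lor B) \land (\lnot C \lor B \lor \lnot B \lor \lnot D \lor A) \land (\lnot C \lor D \lor \lnot B \lor \lnot B \lor \lnot A \lor D) \land (\lnot C \lor D \lor \lnot B \lor \lnot D \lor B) \land (\lnot C \lor D \lor \lnot B \lor \lnot D \lor A)   (distribute \lor over \land)
⇔ \lnot C \lor D \lor \lnot B \lor \lnot A   (simplify)

\lnot C \lor D \lor \lnot B \lor \lnot A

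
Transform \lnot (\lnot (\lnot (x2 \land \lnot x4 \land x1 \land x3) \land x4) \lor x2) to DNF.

\lnot x2 \land x4

\lnot (\lnot (\lnot (x2 \land \lnot x4 \land x1 \land x3) \land x4) \lor x2)
⇔ \lnot \lnot (\lnot (x2 \land \lnot x4 \land x1 \land x3) \land x4) \land \lnot x2
⇔ \lnot (x2 \land \lnot x4 \land x1 \land x3) \land x4 \land \lnot x2
⇔ (\lnot x2 \lor \lnot \lnot x4 \lor \lnot x1 \lor \lnot x3) \land x4 \land \lnot x2
⇔ (\lnot x2 \lor x4 \lor \lnot x1 \lor \lnot x3) \land x4 \land \lnot x2
⇔ (\lnot x2 \land x4 \land \lnot x2) \lor (x4 \land x4 \land \lnot x2) \lor (\lnot x1 \land x4 \land \lnot x2) \lor (\lnot x3 \land x4 \land \lnot x2)
⇔ \lnot x2 \land x4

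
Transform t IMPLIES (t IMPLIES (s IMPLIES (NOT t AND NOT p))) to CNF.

NOT t OR NOT s

t IMPLIES (t IMPLIES (s IMPLIES (NOT t AND NOT p)))
= NOT t OR (t IMPLIES (s IMPLIES (NOT t AND NOT p)))   — eliminate IMPLIES
= NOT t OR NOT t OR (s IMPLIES (NOT t AND NOT p))   — eliminate IMPLIES
= NOT t OR NOT t OR NOT s OR (NOT t AND NOT p)   — eliminate IMPLIES
= (NOT t OR NOT t OR NOT s OR NOT t) AND (NOT t OR NOT t OR NOT s OR NOT p)   — distribute OR over AND
= NOT t OR NOT s   — simplify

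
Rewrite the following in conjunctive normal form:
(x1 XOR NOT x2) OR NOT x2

x1 OR NOT x2

(x1 XOR NOT x2) OR NOT x2
≡ ((x1 OR NOT x2) AND NOT (x1 AND NOT x2)) OR NOT x2   [expand XOR]
≡ ((x1 OR NOT x2) AND (NOT x1 OR NOT NOT x2)) OR NOT x2   [De Morgan]
≡ ((x1 OR NOT x2) AND (NOT x1 OR x2)) OR NOT x2   [double negation]
≡ (x1 OR NOT x2 OR NOT x2) AND (NOT x1 OR x2 OR NOT x2)   [distribute OR over AND]
≡ x1 OR NOT x2   [simplify]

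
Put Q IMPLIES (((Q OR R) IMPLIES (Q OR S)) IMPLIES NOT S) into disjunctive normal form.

Q IMPLIES (((Q OR R) IMPLIES (Q OR S)) IMPLIES NOT S)
≡ NOT Q OR (((Q OR R) IMPLIES (Q OR S)) IMPLIES NOT S)   (eliminate IMPLIES)
≡ NOT Q OR NOT ((Q OR R) IMPLIES (Q OR S)) OR NOT S   (eliminate IMPLIES)
≡ NOT Q OR NOT (NOT (Q OR R) OR Q OR S) OR NOT S   (eliminate IMPLIES)
≡ NOT Q OR (NOT NOT (Q OR R) AND NOT Q AND NOT S) OR NOT S   (De Morgan)
≡ NOT Q OR ((Q OR R) AND NOT Q AND NOT S) OR NOT S   (double negation)
≡ NOT Q OR (Q AND NOT Q AND NOT S) OR (R AND NOT Q AND NOT S) OR NOT S   (distribute AND over OR)
≡ NOT Q OR NOT S   (simplify)

NOT Q OR NOT S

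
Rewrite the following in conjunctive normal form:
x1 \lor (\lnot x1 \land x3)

x1 \lor x3

x1 \lor (\lnot x1 \land x3)
≡ (x1 \lor \lnot x1) \land (x1 \lor x3)
≡ x1 \lor x3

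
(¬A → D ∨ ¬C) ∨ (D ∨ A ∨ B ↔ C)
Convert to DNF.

(¬A → D ∨ ¬C) ∨ (D ∨ A ∨ B ↔ C)
≡ ¬¬A ∨ D ∨ ¬C ∨ (D ∨ A ∨ B ↔ C)   [eliminate →]
≡ ¬¬A ∨ D ∨ ¬C ∨ (D ∨ A ∨ B → C) ∧ (C → D ∨ A ∨ B)   [eliminate ↔]
≡ ¬¬A ∨ D ∨ ¬C ∨ (¬(D ∨ A ∨ B) ∨ C) ∧ (C → D ∨ A ∨ B)   [eliminate →]
≡ ¬¬A ∨ D ∨ ¬C ∨ (¬(D ∨ A ∨ B) ∨ C) ∧ (¬C ∨ D ∨ A ∨ B)   [eliminate →]
≡ A ∨ D ∨ ¬C ∨ (¬(D ∨ A ∨ B) ∨ C) ∧ (¬C ∨ D ∨ A ∨ B)   [double negation]
≡ A ∨ D ∨ ¬C ∨ (¬D ∧ ¬A ∧ ¬B ∨ C) ∧ (¬C ∨ D ∨ A ∨ B)   [De Morgan]
≡ A ∨ D ∨ ¬C ∨ ¬D ∧ ¬A ∧ ¬B ∧ ¬C ∨ ¬D ∧ ¬A ∧ ¬B ∧ D ∨ ¬D ∧ ¬A ∧ ¬B ∧ A ∨ ¬D ∧ ¬A ∧ ¬B ∧ B ∨ C ∧ ¬C ∨ C ∧ D ∨ C ∧ A ∨ C ∧ B   [distribute ∧ over ∨]
≡ A ∨ D ∨ ¬C ∨ C ∧ B   [simplify]

A ∨ D ∨ ¬C ∨ C ∧ B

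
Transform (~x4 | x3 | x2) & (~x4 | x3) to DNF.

(~x4 | x3 | x2) & (~x4 | x3)
= (~x4 & ~x4) | (~x4 & x3) | (x3 & ~x4) | (x3 & x3) | (x2 & ~x4) | (x2 & x3)   [distribute & over |]
= ~x4 | x3   [simplify]

~x4 | x3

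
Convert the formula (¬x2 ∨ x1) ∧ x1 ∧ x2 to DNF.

x1 ∧ x2

(¬x2 ∨ x1) ∧ x1 ∧ x2
≡ ¬x2 ∧ x1 ∧ x2 ∨ x1 ∧ x1 ∧ x2   — distribute ∧ over ∨
≡ x1 ∧ x2   — simplify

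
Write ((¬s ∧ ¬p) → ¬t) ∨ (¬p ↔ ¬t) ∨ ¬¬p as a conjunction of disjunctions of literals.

((¬s ∧ ¬p) → ¬t) ∨ (¬p ↔ ¬t) ∨ ¬¬p
= ¬(¬s ∧ ¬p) ∨ ¬t ∨ (¬p ↔ ¬t) ∨ ¬¬p
= ¬(¬s ∧ ¬p) ∨ ¬t ∨ ((¬p → ¬t) ∧ (¬t → ¬p)) ∨ ¬¬p
= ¬(¬s ∧ ¬p) ∨ ¬t ∨ ((¬¬p ∨ ¬t) ∧ (¬t → ¬p)) ∨ ¬¬p
= ¬(¬s ∧ ¬p) ∨ ¬t ∨ ((¬¬p ∨ ¬t) ∧ (¬¬t ∨ ¬p)) ∨ ¬¬p
= ¬¬s ∨ ¬¬p ∨ ¬t ∨ ((¬¬p ∨ ¬t) ∧ (¬¬t ∨ ¬p)) ∨ ¬¬p
= s ∨ ¬¬p ∨ ¬t ∨ ((¬¬p ∨ ¬t) ∧ (¬¬t ∨ ¬p)) ∨ ¬¬p
= s ∨ p ∨ ¬t ∨ ((¬¬p ∨ ¬t) ∧ (¬¬t ∨ ¬p)) ∨ ¬¬p
= s ∨ p ∨ ¬t ∨ ((p ∨ ¬t) ∧ (¬¬t ∨ ¬p)) ∨ ¬¬p
= s ∨ p ∨ ¬t ∨ ((p ∨ ¬t) ∧ (t ∨ ¬p)) ∨ ¬¬p
= s ∨ p ∨ ¬t ∨ ((p ∨ ¬t) ∧ (t ∨ ¬p)) ∨ p
= (s ∨ p ∨ ¬t ∨ p ∨ ¬t ∨ p) ∧ (s ∨ p ∨ ¬t ∨ t ∨ ¬p ∨ p)
= s ∨ p ∨ ¬t

s ∨ p ∨ ¬t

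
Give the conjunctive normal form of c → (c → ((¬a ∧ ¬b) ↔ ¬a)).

c → (c → ((¬a ∧ ¬b) ↔ ¬a))
= ¬c ∨ (c → ((¬a ∧ ¬b) ↔ ¬a))   [eliminate →]
= ¬c ∨ ¬c ∨ ((¬a ∧ ¬b) ↔ ¬a)   [eliminate →]
= ¬c ∨ ¬c ∨ (((¬a ∧ ¬b) → ¬a) ∧ (¬a → (¬a ∧ ¬b)))   [eliminate ↔]
= ¬c ∨ ¬c ∨ ((¬(¬a ∧ ¬b) ∨ ¬a) ∧ (¬a → (¬a ∧ ¬b)))   [eliminate →]
= ¬c ∨ ¬c ∨ ((¬(¬a ∧ ¬b) ∨ ¬a) ∧ (¬¬a ∨ (¬a ∧ ¬b)))   [eliminate →]
= ¬c ∨ ¬c ∨ ((¬¬a ∨ ¬¬b ∨ ¬a) ∧ (¬¬a ∨ (¬a ∧ ¬b)))   [De Morgan]
= ¬c ∨ ¬c ∨ ((a ∨ ¬¬b ∨ ¬a) ∧ (¬¬a ∨ (¬a ∧ ¬b)))   [double negation]
= ¬c ∨ ¬c ∨ ((a ∨ b ∨ ¬a) ∧ (¬¬a ∨ (¬a ∧ ¬b)))   [double negation]
= ¬c ∨ ¬c ∨ ((a ∨ b ∨ ¬a) ∧ (a ∨ (¬a ∧ ¬b)))   [double negation]
= (¬c ∨ ¬c ∨ a ∨ b ∨ ¬a) ∧ (¬c ∨ ¬c ∨ a ∨ ¬a) ∧ (¬c ∨ ¬c ∨ a ∨ ¬b)   [distribute ∨ over ∧]
= ¬c ∨ a ∨ ¬b   [simplify]

¬c ∨ a ∨ ¬b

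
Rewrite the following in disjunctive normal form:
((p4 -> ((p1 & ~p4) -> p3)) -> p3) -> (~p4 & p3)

(~p4 & ~p3) | (~p1 & ~p3) | (p4 & ~p3) | (~p4 & p3)

((p4 -> ((p1 & ~p4) -> p3)) -> p3) -> (~p4 & p3)
≡ ~((p4 -> ((p1 & ~p4) -> p3)) -> p3) | (~p4 & p3)
≡ ~(~(p4 -> ((p1 & ~p4) -> p3)) | p3) | (~p4 & p3)
≡ ~(~(~p4 | ((p1 & ~p4) -> p3)) | p3) | (~p4 & p3)
≡ ~(~(~p4 | ~(p1 & ~p4) | p3) | p3) | (~p4 & p3)
≡ (~~(~p4 | ~(p1 & ~p4) | p3) & ~p3) | (~p4 & p3)
≡ ((~p4 | ~(p1 & ~p4) | p3) & ~p3) | (~p4 & p3)
≡ ((~p4 | ~p1 | ~~p4 | p3) & ~p3) | (~p4 & p3)
≡ ((~p4 | ~p1 | p4 | p3) & ~p3) | (~p4 & p3)
≡ (~p4 & ~p3) | (~p1 & ~p3) | (p4 & ~p3) | (p3 & ~p3) | (~p4 & p3)
≡ (~p4 & ~p3) | (~p1 & ~p3) | (p4 & ~p3) | (~p4 & p3)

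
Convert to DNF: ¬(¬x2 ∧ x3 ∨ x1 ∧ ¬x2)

x2 ∨ ¬x3 ∧ ¬x1

¬(¬x2 ∧ x3 ∨ x1 ∧ ¬x2)
≡ ¬(¬x2 ∧ x3) ∧ ¬(x1 ∧ ¬x2)   (De Morgan)
≡ (¬¬x2 ∨ ¬x3) ∧ ¬(x1 ∧ ¬x2)   (De Morgan)
≡ (x2 ∨ ¬x3) ∧ ¬(x1 ∧ ¬x2)   (double negation)
≡ (x2 ∨ ¬x3) ∧ (¬x1 ∨ ¬¬x2)   (De Morgan)
≡ (x2 ∨ ¬x3) ∧ (¬x1 ∨ x2)   (double negation)
≡ x2 ∧ ¬x1 ∨ x2 ∧ x2 ∨ ¬x3 ∧ ¬x1 ∨ ¬x3 ∧ x2   (distribute ∧ over ∨)
≡ x2 ∨ ¬x3 ∧ ¬x1   (simplify)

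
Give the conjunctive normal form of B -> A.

B -> A
⇔ ~B | A   [eliminate ->]

~B | A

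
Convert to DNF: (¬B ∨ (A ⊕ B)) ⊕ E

(¬B ∨ (A ⊕ B)) ⊕ E
⇔ (¬B ∨ (A ⊕ B)) ∧ ¬E ∨ ¬(¬B ∨ (A ⊕ B)) ∧ E   [expand ⊕]
⇔ (¬B ∨ A ∧ ¬B ∨ ¬A ∧ B) ∧ ¬E ∨ ¬(¬B ∨ (A ⊕ B)) ∧ E   [expand ⊕]
⇔ (¬B ∨ A ∧ ¬B ∨ ¬A ∧ B) ∧ ¬E ∨ ¬(¬B ∨ A ∧ ¬B ∨ ¬A ∧ B) ∧ E   [expand ⊕]
⇔ (¬B ∨ A ∧ ¬B ∨ ¬A ∧ B) ∧ ¬E ∨ ¬¬B ∧ ¬(A ∧ ¬B) ∧ ¬(¬A ∧ B) ∧ E   [De Morgan]
⇔ (¬B ∨ A ∧ ¬B ∨ ¬A ∧ B) ∧ ¬E ∨ B ∧ ¬(A ∧ ¬B) ∧ ¬(¬A ∧ B) ∧ E   [double negation]
⇔ (¬B ∨ A ∧ ¬B ∨ ¬A ∧ B) ∧ ¬E ∨ B ∧ (¬A ∨ ¬¬B) ∧ ¬(¬A ∧ B) ∧ E   [De Morgan]
⇔ (¬B ∨ A ∧ ¬B ∨ ¬A ∧ B) ∧ ¬E ∨ B ∧ (¬A ∨ B) ∧ ¬(¬A ∧ B) ∧ E   [double negation]
⇔ (¬B ∨ A ∧ ¬B ∨ ¬A ∧ B) ∧ ¬E ∨ B ∧ (¬A ∨ B) ∧ (¬¬A ∨ ¬B) ∧ E   [De Morgan]
⇔ (¬B ∨ A ∧ ¬B ∨ ¬A ∧ B) ∧ ¬E ∨ B ∧ (¬A ∨ B) ∧ (A ∨ ¬B) ∧ E   [double negation]
⇔ ¬B ∧ ¬E ∨ A ∧ ¬B ∧ ¬E ∨ ¬A ∧ B ∧ ¬E ∨ B ∧ ¬A ∧ A ∧ E ∨ B ∧ ¬A ∧ ¬B ∧ E ∨ B ∧ B ∧ A ∧ E ∨ B ∧ B ∧ ¬B ∧ E   [distribute ∧ over ∨]
⇔ ¬B ∧ ¬E ∨ ¬A ∧ B ∧ ¬E ∨ B ∧ A ∧ E   [simplify]

¬B ∧ ¬E ∨ ¬A ∧ B ∧ ¬E ∨ B ∧ A ∧ E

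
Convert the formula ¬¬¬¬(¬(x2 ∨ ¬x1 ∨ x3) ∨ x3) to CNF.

(¬x2 ∨ x3) ∧ (x1 ∨ x3)

¬¬¬¬(¬(x2 ∨ ¬x1 ∨ x3) ∨ x3)
= ¬¬(¬(x2 ∨ ¬x1 ∨ x3) ∨ x3)   [double negation]
= ¬(x2 ∨ ¬x1 ∨ x3) ∨ x3   [double negation]
= (¬x2 ∧ ¬¬x1 ∧ ¬x3) ∨ x3   [De Morgan]
= (¬x2 ∧ x1 ∧ ¬x3) ∨ x3   [double negation]
= (¬x2 ∨ x3) ∧ (x1 ∨ x3) ∧ (¬x3 ∨ x3)   [distribute ∨ over ∧]
= (¬x2 ∨ x3) ∧ (x1 ∨ x3)   [simplify]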